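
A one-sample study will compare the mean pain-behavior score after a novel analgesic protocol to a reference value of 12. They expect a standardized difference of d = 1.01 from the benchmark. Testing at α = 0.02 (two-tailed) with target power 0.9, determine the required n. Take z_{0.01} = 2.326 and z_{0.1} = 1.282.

For a one-sample test: n = ((z_{α/2} + z_β) / d)².
z_{α/2} + z_β = 2.326 + 1.282 = 3.608.
n = (3.608 / 1.01)² = 3.572² = 12.76.
Round up.

n = 13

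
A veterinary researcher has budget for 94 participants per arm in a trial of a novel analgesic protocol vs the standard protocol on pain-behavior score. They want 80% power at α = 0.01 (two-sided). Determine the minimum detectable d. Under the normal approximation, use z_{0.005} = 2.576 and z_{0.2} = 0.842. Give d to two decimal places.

For two independent groups of n = 94 each: d_min = (z_{α/2} + z_β)·√(2/n).
z-sum = 2.576 + 0.842 = 3.418.
d_min = 3.418 × √(2/94) = 3.418 × 0.1459 = 0.499.

d_min ≈ 0.50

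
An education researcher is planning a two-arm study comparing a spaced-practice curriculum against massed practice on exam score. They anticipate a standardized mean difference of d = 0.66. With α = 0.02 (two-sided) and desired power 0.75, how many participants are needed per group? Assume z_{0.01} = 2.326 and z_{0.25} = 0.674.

n = 42 per group

For two independent groups with equal n: n = 2·((z_{α/2} + z_β) / d)².
z_{α/2} + z_β = 2.326 + 0.674 = 3.000.
n = 2 × (3.000 / 0.66)² = 2 × 4.545² = 2 × 20.66 = 41.3.
Round up to the next whole participant.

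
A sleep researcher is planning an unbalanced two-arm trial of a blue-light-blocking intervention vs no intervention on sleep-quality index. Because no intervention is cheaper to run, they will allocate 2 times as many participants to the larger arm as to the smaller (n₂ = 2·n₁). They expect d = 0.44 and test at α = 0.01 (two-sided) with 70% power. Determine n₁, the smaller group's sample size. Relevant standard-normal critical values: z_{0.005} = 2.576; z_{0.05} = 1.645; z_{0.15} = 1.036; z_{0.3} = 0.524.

With allocation ratio k = n₂/n₁ = 2, Var(x̄₁−x̄₂) = σ²(1/n₁ + 1/(k·n₁)) = σ²·(k+1)/(k·n₁).
So n₁ = (1 + 1/k)·((z_{α/2} + z_β)/d)² = 1.500 × (3.100/0.44)².
n₁ = 1.500 × 49.64 = 74.5.
Round up: n₁ = 75, giving n₂ = 2 × 75 = 150.

n₁ = 75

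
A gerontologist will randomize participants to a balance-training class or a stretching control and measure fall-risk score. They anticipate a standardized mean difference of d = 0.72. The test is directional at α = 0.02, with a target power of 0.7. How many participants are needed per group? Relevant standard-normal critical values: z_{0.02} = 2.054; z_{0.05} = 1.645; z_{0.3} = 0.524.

n = 26 per group

For two independent groups with equal n: n = 2·((z_{α} + z_β) / d)².
z_{α} + z_β = 2.054 + 0.524 = 2.578.
n = 2 × (2.578 / 0.72)² = 2 × 3.581² = 2 × 12.82 = 25.6.
Round up to the next whole participant.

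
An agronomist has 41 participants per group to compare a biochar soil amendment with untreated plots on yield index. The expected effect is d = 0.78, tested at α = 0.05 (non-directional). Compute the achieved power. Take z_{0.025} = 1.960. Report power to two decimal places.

power ≈ 0.94

For two equal groups, power = Φ(d·√(n/2) − z_{α/2}).
d·√(n/2) = 0.78 × √(41/2) = 0.78 × 4.528 = 3.532.
z_β = 3.532 − 1.960 = 1.572.
Power = Φ(1.572) = 0.942.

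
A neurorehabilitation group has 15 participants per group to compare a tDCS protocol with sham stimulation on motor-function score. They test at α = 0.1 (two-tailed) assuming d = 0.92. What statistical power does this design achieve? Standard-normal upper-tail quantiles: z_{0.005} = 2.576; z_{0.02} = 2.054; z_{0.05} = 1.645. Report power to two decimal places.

For two equal groups, power = Φ(d·√(n/2) − z_{α/2}).
d·√(n/2) = 0.92 × √(15/2) = 0.92 × 2.739 = 2.520.
z_β = 2.520 − 1.645 = 0.875.
Power = Φ(0.875) = 0.809.

power ≈ 0.81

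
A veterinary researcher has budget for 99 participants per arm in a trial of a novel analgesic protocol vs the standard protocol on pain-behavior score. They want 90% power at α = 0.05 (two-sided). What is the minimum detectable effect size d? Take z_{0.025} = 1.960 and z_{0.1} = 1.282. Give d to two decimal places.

d_min ≈ 0.46

For two independent groups of n = 99 each: d_min = (z_{α/2} + z_β)·√(2/n).
z-sum = 1.960 + 1.282 = 3.242.
d_min = 3.242 × √(2/99) = 3.242 × 0.1421 = 0.461.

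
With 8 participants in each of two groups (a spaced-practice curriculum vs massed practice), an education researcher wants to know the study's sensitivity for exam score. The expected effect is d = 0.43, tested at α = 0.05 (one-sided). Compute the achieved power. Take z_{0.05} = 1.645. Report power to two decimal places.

For two equal groups, power = Φ(d·√(n/2) − z_{α}).
d·√(n/2) = 0.43 × √(8/2) = 0.43 × 2.000 = 0.860.
z_β = 0.860 − 1.645 = -0.785.
Power = Φ(-0.785) = 0.216.

power ≈ 0.22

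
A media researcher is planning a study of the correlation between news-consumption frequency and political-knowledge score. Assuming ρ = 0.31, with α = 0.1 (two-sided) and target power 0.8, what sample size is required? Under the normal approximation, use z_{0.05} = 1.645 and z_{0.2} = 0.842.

n = 64

Fisher's z: C = ½·ln((1+r)/(1−r)) = ½·ln(1.8986) = 0.3205.
n = ((z_{α/2} + z_β)/C)² + 3.
(1.645 + 0.842) / 0.3205 = 2.487 / 0.3205 = 7.760.
n = 7.760² + 3 = 60.21 + 3 = 63.2.
Round up.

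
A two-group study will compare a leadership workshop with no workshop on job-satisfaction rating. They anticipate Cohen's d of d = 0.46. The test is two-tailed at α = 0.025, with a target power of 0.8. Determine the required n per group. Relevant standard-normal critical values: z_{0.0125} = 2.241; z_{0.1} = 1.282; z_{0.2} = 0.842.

For two independent groups with equal n: n = 2·((z_{α/2} + z_β) / d)².
z_{α/2} + z_β = 2.241 + 0.842 = 3.083.
n = 2 × (3.083 / 0.46)² = 2 × 6.702² = 2 × 44.92 = 89.8.
Round up to the next whole participant.

n = 90 per group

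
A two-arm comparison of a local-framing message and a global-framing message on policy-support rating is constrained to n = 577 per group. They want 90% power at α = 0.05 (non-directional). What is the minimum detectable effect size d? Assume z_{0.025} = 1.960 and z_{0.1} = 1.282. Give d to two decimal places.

For two independent groups of n = 577 each: d_min = (z_{α/2} + z_β)·√(2/n).
z-sum = 1.960 + 1.282 = 3.242.
d_min = 3.242 × √(2/577) = 3.242 × 0.0589 = 0.191.

d_min ≈ 0.19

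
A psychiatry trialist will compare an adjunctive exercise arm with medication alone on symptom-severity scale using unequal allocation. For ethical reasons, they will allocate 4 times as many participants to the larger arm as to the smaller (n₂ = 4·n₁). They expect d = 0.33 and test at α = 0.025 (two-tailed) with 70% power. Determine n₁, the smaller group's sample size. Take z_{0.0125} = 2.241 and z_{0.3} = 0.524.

n₁ = 88

With allocation ratio k = n₂/n₁ = 4, Var(x̄₁−x̄₂) = σ²(1/n₁ + 1/(k·n₁)) = σ²·(k+1)/(k·n₁).
So n₁ = (1 + 1/k)·((z_{α/2} + z_β)/d)² = 1.250 × (2.765/0.33)².
n₁ = 1.250 × 70.20 = 87.8.
Round up: n₁ = 88, giving n₂ = 4 × 88 = 352.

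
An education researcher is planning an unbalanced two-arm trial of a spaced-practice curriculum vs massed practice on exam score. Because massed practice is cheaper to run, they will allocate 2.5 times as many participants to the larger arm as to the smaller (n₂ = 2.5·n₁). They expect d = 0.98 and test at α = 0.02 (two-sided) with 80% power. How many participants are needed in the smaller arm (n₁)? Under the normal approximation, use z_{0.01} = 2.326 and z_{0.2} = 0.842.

With allocation ratio k = n₂/n₁ = 2.5, Var(x̄₁−x̄₂) = σ²(1/n₁ + 1/(k·n₁)) = σ²·(k+1)/(k·n₁).
So n₁ = (1 + 1/k)·((z_{α/2} + z_β)/d)² = 1.400 × (3.168/0.98)².
n₁ = 1.400 × 10.45 = 14.6.
Round up: n₁ = 15, giving n₂ = ⌈2.5 × 15⌉ = ⌈37.5⌉ = 38.

n₁ = 15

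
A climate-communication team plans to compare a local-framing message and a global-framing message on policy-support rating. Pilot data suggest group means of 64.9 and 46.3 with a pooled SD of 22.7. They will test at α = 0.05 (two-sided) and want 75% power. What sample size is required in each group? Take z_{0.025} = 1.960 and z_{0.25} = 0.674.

Cohen's d = |M₁ − M₂| / SD_pooled = |64.9 − 46.3| / 22.7 = 18.6 / 22.7 = 0.819.
For two independent groups with equal n: n = 2·((z_{α/2} + z_β) / d)².
z_{α/2} + z_β = 1.960 + 0.674 = 2.634.
n = 2 × (2.634 / 0.819)² = 2 × 3.216² = 2 × 10.34 = 20.7.
Round up to the next whole participant.

n = 21 per group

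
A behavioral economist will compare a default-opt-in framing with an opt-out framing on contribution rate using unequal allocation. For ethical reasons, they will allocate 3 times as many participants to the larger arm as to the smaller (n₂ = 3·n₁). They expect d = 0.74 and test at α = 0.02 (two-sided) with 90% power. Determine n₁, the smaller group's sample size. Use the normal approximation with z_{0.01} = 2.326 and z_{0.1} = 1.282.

n₁ = 32

With allocation ratio k = n₂/n₁ = 3, Var(x̄₁−x̄₂) = σ²(1/n₁ + 1/(k·n₁)) = σ²·(k+1)/(k·n₁).
So n₁ = (1 + 1/k)·((z_{α/2} + z_β)/d)² = 1.333 × (3.608/0.74)².
n₁ = 1.333 × 23.77 = 31.7.
Round up: n₁ = 32, giving n₂ = 3 × 32 = 96.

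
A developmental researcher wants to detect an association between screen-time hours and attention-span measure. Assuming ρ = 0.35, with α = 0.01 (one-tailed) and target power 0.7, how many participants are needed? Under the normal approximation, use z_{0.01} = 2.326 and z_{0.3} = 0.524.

n = 64

Fisher's z: C = ½·ln((1+r)/(1−r)) = ½·ln(2.0769) = 0.3654.
n = ((z_{α} + z_β)/C)² + 3.
(2.326 + 0.524) / 0.3654 = 2.850 / 0.3654 = 7.800.
n = 7.800² + 3 = 60.83 + 3 = 63.8.
Round up.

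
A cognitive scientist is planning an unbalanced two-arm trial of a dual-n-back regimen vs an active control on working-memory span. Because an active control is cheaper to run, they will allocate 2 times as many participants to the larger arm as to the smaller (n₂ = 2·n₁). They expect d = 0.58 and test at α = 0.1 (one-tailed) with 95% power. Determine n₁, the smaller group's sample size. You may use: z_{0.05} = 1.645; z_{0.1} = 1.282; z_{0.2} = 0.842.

With allocation ratio k = n₂/n₁ = 2, Var(x̄₁−x̄₂) = σ²(1/n₁ + 1/(k·n₁)) = σ²·(k+1)/(k·n₁).
So n₁ = (1 + 1/k)·((z_{α} + z_β)/d)² = 1.500 × (2.927/0.58)².
n₁ = 1.500 × 25.47 = 38.2.
Round up: n₁ = 39, giving n₂ = 2 × 39 = 78.

n₁ = 39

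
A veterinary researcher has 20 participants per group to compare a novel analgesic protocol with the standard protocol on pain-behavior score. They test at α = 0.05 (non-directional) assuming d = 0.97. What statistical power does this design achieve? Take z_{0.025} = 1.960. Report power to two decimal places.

For two equal groups, power = Φ(d·√(n/2) − z_{α/2}).
d·√(n/2) = 0.97 × √(20/2) = 0.97 × 3.162 = 3.067.
z_β = 3.067 − 1.960 = 1.107.
Power = Φ(1.107) = 0.866.

power ≈ 0.87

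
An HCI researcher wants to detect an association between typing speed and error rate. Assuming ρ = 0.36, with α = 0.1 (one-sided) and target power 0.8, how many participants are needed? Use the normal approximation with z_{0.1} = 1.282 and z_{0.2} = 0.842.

n = 35

Fisher's z: C = ½·ln((1+r)/(1−r)) = ½·ln(2.1250) = 0.3769.
n = ((z_{α} + z_β)/C)² + 3.
(1.282 + 0.842) / 0.3769 = 2.124 / 0.3769 = 5.635.
n = 5.635² + 3 = 31.76 + 3 = 34.8.
Round up.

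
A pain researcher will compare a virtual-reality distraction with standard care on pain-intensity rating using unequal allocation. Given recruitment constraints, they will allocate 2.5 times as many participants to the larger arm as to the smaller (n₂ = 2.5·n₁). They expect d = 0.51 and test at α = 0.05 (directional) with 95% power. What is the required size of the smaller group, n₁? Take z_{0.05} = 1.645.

With allocation ratio k = n₂/n₁ = 2.5, Var(x̄₁−x̄₂) = σ²(1/n₁ + 1/(k·n₁)) = σ²·(k+1)/(k·n₁).
So n₁ = (1 + 1/k)·((z_{α} + z_β)/d)² = 1.400 × (3.290/0.51)².
n₁ = 1.400 × 41.62 = 58.3.
Round up: n₁ = 59, giving n₂ = ⌈2.5 × 59⌉ = ⌈147.5⌉ = 148.

n₁ = 59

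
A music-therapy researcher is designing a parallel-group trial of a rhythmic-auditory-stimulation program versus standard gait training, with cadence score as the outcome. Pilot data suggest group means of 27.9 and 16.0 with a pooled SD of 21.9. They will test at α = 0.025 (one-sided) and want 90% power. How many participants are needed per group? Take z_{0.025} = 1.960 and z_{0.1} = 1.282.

n = 72 per group

Cohen's d = |M₁ − M₂| / SD_pooled = |27.9 − 16.0| / 21.9 = 11.9 / 21.9 = 0.543.
For two independent groups with equal n: n = 2·((z_{α} + z_β) / d)².
z_{α} + z_β = 1.960 + 1.282 = 3.242.
n = 2 × (3.242 / 0.543)² = 2 × 5.971² = 2 × 35.65 = 71.3.
Round up to the next whole participant.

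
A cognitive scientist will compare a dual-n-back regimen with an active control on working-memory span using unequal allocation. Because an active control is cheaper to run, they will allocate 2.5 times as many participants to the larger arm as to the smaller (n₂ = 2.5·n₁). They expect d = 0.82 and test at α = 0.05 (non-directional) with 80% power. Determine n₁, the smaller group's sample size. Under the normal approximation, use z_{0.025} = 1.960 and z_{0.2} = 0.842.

n₁ = 17

With allocation ratio k = n₂/n₁ = 2.5, Var(x̄₁−x̄₂) = σ²(1/n₁ + 1/(k·n₁)) = σ²·(k+1)/(k·n₁).
So n₁ = (1 + 1/k)·((z_{α/2} + z_β)/d)² = 1.400 × (2.802/0.82)².
n₁ = 1.400 × 11.68 = 16.3.
Round up: n₁ = 17, giving n₂ = ⌈2.5 × 17⌉ = ⌈42.5⌉ = 43.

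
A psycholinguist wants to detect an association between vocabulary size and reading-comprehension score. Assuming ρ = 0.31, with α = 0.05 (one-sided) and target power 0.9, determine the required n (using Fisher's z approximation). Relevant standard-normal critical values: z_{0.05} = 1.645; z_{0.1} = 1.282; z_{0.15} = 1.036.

n = 87

Fisher's z: C = ½·ln((1+r)/(1−r)) = ½·ln(1.8986) = 0.3205.
n = ((z_{α} + z_β)/C)² + 3.
(1.645 + 1.282) / 0.3205 = 2.927 / 0.3205 = 9.133.
n = 9.133² + 3 = 83.40 + 3 = 86.4.
Round up.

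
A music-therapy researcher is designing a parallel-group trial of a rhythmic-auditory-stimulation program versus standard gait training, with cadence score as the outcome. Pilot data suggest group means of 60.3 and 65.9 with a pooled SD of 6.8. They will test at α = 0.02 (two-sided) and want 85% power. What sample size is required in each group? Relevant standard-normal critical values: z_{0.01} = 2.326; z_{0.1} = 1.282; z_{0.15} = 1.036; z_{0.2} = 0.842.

n = 34 per group

Cohen's d = |M₁ − M₂| / SD_pooled = |60.3 − 65.9| / 6.8 = 5.6 / 6.8 = 0.824.
For two independent groups with equal n: n = 2·((z_{α/2} + z_β) / d)².
z_{α/2} + z_β = 2.326 + 1.036 = 3.362.
n = 2 × (3.362 / 0.824)² = 2 × 4.080² = 2 × 16.65 = 33.3.
Round up to the next whole participant.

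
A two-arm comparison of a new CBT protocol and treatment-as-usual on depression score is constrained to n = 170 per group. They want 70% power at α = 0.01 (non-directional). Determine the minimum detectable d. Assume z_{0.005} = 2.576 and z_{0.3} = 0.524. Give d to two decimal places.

d_min ≈ 0.34

For two independent groups of n = 170 each: d_min = (z_{α/2} + z_β)·√(2/n).
z-sum = 2.576 + 0.524 = 3.100.
d_min = 3.100 × √(2/170) = 3.100 × 0.1085 = 0.336.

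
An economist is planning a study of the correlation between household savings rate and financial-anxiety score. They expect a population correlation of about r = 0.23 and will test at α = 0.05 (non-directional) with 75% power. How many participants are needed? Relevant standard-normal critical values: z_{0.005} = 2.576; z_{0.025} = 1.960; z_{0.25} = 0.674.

Fisher's z: C = ½·ln((1+r)/(1−r)) = ½·ln(1.5974) = 0.2342.
n = ((z_{α/2} + z_β)/C)² + 3.
(1.960 + 0.674) / 0.2342 = 2.634 / 0.2342 = 11.247.
n = 11.247² + 3 = 126.49 + 3 = 129.5.
Round up.

n = 130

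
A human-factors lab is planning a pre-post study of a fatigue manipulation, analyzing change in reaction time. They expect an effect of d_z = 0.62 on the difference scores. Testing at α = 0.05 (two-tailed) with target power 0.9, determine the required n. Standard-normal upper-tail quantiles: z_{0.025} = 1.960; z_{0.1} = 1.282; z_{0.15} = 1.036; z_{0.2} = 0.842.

n = 28 pairs

For a paired (one-sample on differences) test: n = ((z_{α/2} + z_β) / d)².
z_{α/2} + z_β = 1.960 + 1.282 = 3.242.
n = (3.242 / 0.62)² = 5.229² = 27.34.
Round up.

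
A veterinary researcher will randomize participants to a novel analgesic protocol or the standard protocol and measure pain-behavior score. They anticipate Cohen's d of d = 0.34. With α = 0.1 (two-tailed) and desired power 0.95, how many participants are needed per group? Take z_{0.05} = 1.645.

For two independent groups with equal n: n = 2·((z_{α/2} + z_β) / d)².
z_{α/2} + z_β = 1.645 + 1.645 = 3.290.
n = 2 × (3.290 / 0.34)² = 2 × 9.676² = 2 × 93.63 = 187.3.
Round up to the next whole participant.

n = 188 per group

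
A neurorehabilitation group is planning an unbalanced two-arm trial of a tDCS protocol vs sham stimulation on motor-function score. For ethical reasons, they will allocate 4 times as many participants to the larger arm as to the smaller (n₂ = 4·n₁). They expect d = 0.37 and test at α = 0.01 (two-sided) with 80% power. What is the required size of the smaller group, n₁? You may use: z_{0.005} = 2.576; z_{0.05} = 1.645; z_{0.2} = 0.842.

n₁ = 107

With allocation ratio k = n₂/n₁ = 4, Var(x̄₁−x̄₂) = σ²(1/n₁ + 1/(k·n₁)) = σ²·(k+1)/(k·n₁).
So n₁ = (1 + 1/k)·((z_{α/2} + z_β)/d)² = 1.250 × (3.418/0.37)².
n₁ = 1.250 × 85.34 = 106.7.
Round up: n₁ = 107, giving n₂ = 4 × 107 = 428.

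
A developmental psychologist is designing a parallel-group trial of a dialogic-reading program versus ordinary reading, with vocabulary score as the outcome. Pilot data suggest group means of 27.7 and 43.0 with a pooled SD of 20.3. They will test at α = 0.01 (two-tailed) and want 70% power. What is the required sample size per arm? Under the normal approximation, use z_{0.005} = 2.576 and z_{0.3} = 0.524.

n = 34 per group

Cohen's d = |M₁ − M₂| / SD_pooled = |27.7 − 43.0| / 20.3 = 15.3 / 20.3 = 0.754.
For two independent groups with equal n: n = 2·((z_{α/2} + z_β) / d)².
z_{α/2} + z_β = 2.576 + 0.524 = 3.100.
n = 2 × (3.100 / 0.754)² = 2 × 4.111² = 2 × 16.90 = 33.8.
Round up to the next whole participant.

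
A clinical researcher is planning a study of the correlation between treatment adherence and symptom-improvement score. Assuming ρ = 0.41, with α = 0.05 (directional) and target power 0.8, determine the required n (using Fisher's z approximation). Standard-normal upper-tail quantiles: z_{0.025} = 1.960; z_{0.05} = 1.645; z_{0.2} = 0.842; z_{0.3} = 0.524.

n = 36

Fisher's z: C = ½·ln((1+r)/(1−r)) = ½·ln(2.3898) = 0.4356.
n = ((z_{α} + z_β)/C)² + 3.
(1.645 + 0.842) / 0.4356 = 2.487 / 0.4356 = 5.709.
n = 5.709² + 3 = 32.60 + 3 = 35.6.
Round up.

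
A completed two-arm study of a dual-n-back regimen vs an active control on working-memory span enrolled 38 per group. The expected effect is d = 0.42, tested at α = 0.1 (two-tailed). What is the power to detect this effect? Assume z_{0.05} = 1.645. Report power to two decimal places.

power ≈ 0.57

For two equal groups, power = Φ(d·√(n/2) − z_{α/2}).
d·√(n/2) = 0.42 × √(38/2) = 0.42 × 4.359 = 1.831.
z_β = 1.831 − 1.645 = 0.186.
Power = Φ(0.186) = 0.574.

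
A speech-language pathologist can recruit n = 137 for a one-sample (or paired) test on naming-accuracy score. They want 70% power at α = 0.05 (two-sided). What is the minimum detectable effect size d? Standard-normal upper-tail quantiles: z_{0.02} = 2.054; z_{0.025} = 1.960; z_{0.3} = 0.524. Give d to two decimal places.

d_min ≈ 0.21

For a single sample (or paired design) of n = 137: d_min = (z_{α/2} + z_β)/√n.
z-sum = 1.960 + 0.524 = 2.484.
d_min = 2.484 / √137 = 2.484 / 11.705 = 0.212.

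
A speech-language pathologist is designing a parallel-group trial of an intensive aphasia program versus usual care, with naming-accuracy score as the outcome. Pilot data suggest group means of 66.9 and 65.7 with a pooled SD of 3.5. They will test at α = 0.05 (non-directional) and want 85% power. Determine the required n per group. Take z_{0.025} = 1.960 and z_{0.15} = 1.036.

Cohen's d = |M₁ − M₂| / SD_pooled = |66.9 − 65.7| / 3.5 = 1.2 / 3.5 = 0.343.
For two independent groups with equal n: n = 2·((z_{α/2} + z_β) / d)².
z_{α/2} + z_β = 1.960 + 1.036 = 2.996.
n = 2 × (2.996 / 0.343)² = 2 × 8.735² = 2 × 76.29 = 152.6.
Round up to the next whole participant.

n = 153 per group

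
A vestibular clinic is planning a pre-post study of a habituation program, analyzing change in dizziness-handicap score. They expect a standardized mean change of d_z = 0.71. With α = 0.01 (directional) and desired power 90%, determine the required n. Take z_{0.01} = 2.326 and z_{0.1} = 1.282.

n = 26 pairs

For a paired (one-sample on differences) test: n = ((z_{α} + z_β) / d)².
z_{α} + z_β = 2.326 + 1.282 = 3.608.
n = (3.608 / 0.71)² = 5.082² = 25.82.
Round up.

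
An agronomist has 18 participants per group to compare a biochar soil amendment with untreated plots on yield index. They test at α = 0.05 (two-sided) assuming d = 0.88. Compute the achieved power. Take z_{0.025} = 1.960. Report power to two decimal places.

For two equal groups, power = Φ(d·√(n/2) − z_{α/2}).
d·√(n/2) = 0.88 × √(18/2) = 0.88 × 3.000 = 2.640.
z_β = 2.640 − 1.960 = 0.680.
Power = Φ(0.680) = 0.752.

power ≈ 0.75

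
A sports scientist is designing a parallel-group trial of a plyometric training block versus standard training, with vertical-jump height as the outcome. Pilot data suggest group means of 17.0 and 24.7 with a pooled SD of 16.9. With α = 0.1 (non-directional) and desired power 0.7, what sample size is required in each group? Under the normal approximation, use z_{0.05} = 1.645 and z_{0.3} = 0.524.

n = 46 per group

Cohen's d = |M₁ − M₂| / SD_pooled = |17.0 − 24.7| / 16.9 = 7.7 / 16.9 = 0.456.
For two independent groups with equal n: n = 2·((z_{α/2} + z_β) / d)².
z_{α/2} + z_β = 1.645 + 0.524 = 2.169.
n = 2 × (2.169 / 0.456)² = 2 × 4.757² = 2 × 22.63 = 45.3.
Round up to the next whole participant.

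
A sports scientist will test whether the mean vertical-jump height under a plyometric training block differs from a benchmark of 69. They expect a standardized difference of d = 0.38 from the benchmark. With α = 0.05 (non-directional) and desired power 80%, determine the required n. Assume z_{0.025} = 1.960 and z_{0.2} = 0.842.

For a one-sample test: n = ((z_{α/2} + z_β) / d)².
z_{α/2} + z_β = 1.960 + 0.842 = 2.802.
n = (2.802 / 0.38)² = 7.374² = 54.37.
Round up.

n = 55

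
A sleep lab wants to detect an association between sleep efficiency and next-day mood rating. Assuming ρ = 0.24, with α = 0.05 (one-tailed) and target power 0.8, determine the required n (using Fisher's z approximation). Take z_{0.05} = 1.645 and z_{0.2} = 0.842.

n = 107

Fisher's z: C = ½·ln((1+r)/(1−r)) = ½·ln(1.6316) = 0.2448.
n = ((z_{α} + z_β)/C)² + 3.
(1.645 + 0.842) / 0.2448 = 2.487 / 0.2448 = 10.159.
n = 10.159² + 3 = 103.21 + 3 = 106.2.
Round up.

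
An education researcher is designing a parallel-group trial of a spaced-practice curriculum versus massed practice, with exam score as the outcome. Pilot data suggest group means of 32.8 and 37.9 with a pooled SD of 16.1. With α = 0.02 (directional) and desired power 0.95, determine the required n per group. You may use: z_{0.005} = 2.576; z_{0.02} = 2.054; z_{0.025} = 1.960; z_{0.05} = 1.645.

Cohen's d = |M₁ − M₂| / SD_pooled = |32.8 − 37.9| / 16.1 = 5.1 / 16.1 = 0.317.
For two independent groups with equal n: n = 2·((z_{α} + z_β) / d)².
z_{α} + z_β = 2.054 + 1.645 = 3.699.
n = 2 × (3.699 / 0.317)² = 2 × 11.669² = 2 × 136.16 = 272.3.
Round up to the next whole participant.

n = 273 per group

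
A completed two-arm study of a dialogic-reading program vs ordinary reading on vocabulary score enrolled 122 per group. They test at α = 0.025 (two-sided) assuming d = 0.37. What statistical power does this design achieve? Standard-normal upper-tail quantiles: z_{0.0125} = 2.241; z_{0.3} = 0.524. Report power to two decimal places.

power ≈ 0.74

For two equal groups, power = Φ(d·√(n/2) − z_{α/2}).
d·√(n/2) = 0.37 × √(122/2) = 0.37 × 7.810 = 2.890.
z_β = 2.890 − 2.241 = 0.649.
Power = Φ(0.649) = 0.742.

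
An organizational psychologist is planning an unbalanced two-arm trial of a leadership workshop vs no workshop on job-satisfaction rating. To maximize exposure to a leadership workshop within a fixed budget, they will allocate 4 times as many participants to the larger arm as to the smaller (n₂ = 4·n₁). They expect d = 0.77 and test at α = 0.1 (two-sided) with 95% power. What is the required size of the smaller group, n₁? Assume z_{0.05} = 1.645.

n₁ = 23

With allocation ratio k = n₂/n₁ = 4, Var(x̄₁−x̄₂) = σ²(1/n₁ + 1/(k·n₁)) = σ²·(k+1)/(k·n₁).
So n₁ = (1 + 1/k)·((z_{α/2} + z_β)/d)² = 1.250 × (3.290/0.77)².
n₁ = 1.250 × 18.26 = 22.8.
Round up: n₁ = 23, giving n₂ = 4 × 23 = 92.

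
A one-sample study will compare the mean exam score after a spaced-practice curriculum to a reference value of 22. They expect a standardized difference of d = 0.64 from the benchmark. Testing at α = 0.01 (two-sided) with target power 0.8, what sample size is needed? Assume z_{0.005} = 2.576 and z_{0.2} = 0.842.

For a one-sample test: n = ((z_{α/2} + z_β) / d)².
z_{α/2} + z_β = 2.576 + 0.842 = 3.418.
n = (3.418 / 0.64)² = 5.341² = 28.52.
Round up.

n = 29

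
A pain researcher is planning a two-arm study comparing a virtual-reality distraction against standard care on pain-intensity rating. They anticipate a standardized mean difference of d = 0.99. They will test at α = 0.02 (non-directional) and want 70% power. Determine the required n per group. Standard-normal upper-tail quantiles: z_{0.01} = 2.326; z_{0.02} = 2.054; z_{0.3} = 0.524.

n = 17 per group

For two independent groups with equal n: n = 2·((z_{α/2} + z_β) / d)².
z_{α/2} + z_β = 2.326 + 0.524 = 2.850.
n = 2 × (2.850 / 0.99)² = 2 × 2.879² = 2 × 8.29 = 16.6.
Round up to the next whole participant.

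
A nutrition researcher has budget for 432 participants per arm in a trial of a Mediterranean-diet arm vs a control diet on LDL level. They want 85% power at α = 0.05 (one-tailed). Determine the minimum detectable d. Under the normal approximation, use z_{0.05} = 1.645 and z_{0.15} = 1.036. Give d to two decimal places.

d_min ≈ 0.18

For two independent groups of n = 432 each: d_min = (z_{α} + z_β)·√(2/n).
z-sum = 1.645 + 1.036 = 2.681.
d_min = 2.681 × √(2/432) = 2.681 × 0.0680 = 0.182.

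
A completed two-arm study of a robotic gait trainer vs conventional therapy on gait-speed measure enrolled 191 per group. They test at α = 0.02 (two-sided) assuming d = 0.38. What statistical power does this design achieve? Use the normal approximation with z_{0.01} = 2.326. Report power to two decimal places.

power ≈ 0.92

For two equal groups, power = Φ(d·√(n/2) − z_{α/2}).
d·√(n/2) = 0.38 × √(191/2) = 0.38 × 9.772 = 3.714.
z_β = 3.714 − 2.326 = 1.388.
Power = Φ(1.388) = 0.917.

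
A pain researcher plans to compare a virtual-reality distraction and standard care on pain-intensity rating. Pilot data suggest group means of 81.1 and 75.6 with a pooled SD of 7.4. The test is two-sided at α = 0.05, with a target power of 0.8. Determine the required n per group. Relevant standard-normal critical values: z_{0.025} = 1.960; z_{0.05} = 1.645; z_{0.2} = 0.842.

Cohen's d = |M₁ − M₂| / SD_pooled = |81.1 − 75.6| / 7.4 = 5.5 / 7.4 = 0.743.
For two independent groups with equal n: n = 2·((z_{α/2} + z_β) / d)².
z_{α/2} + z_β = 1.960 + 0.842 = 2.802.
n = 2 × (2.802 / 0.743)² = 2 × 3.771² = 2 × 14.22 = 28.4.
Round up to the next whole participant.

n = 29 per group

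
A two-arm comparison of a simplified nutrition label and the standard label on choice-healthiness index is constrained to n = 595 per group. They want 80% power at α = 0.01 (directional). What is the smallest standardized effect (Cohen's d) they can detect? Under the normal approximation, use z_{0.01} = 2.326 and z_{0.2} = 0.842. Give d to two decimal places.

For two independent groups of n = 595 each: d_min = (z_{α} + z_β)·√(2/n).
z-sum = 2.326 + 0.842 = 3.168.
d_min = 3.168 × √(2/595) = 3.168 × 0.0580 = 0.184.

d_min ≈ 0.18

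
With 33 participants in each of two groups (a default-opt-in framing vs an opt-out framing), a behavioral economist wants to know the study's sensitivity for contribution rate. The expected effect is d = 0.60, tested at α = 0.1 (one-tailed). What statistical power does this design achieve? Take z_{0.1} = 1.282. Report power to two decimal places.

power ≈ 0.88

For two equal groups, power = Φ(d·√(n/2) − z_{α}).
d·√(n/2) = 0.60 × √(33/2) = 0.60 × 4.062 = 2.437.
z_β = 2.437 − 1.282 = 1.155.
Power = Φ(1.155) = 0.876.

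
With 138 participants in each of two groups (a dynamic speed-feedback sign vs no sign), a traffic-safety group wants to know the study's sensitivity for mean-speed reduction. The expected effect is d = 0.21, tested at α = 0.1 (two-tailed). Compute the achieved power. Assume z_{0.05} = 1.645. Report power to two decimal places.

For two equal groups, power = Φ(d·√(n/2) − z_{α/2}).
d·√(n/2) = 0.21 × √(138/2) = 0.21 × 8.307 = 1.744.
z_β = 1.744 − 1.645 = 0.099.
Power = Φ(0.099) = 0.540.

power ≈ 0.54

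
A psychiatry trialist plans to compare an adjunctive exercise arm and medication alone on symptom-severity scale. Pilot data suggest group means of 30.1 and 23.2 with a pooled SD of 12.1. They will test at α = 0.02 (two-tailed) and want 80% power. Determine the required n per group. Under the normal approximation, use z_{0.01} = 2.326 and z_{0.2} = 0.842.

n = 62 per group

Cohen's d = |M₁ − M₂| / SD_pooled = |30.1 − 23.2| / 12.1 = 6.9 / 12.1 = 0.570.
For two independent groups with equal n: n = 2·((z_{α/2} + z_β) / d)².
z_{α/2} + z_β = 2.326 + 0.842 = 3.168.
n = 2 × (3.168 / 0.570)² = 2 × 5.558² = 2 × 30.89 = 61.8.
Round up to the next whole participant.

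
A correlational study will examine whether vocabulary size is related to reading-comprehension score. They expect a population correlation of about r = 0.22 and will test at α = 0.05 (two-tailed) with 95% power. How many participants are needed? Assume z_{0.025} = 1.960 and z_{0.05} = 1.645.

Fisher's z: C = ½·ln((1+r)/(1−r)) = ½·ln(1.5641) = 0.2237.
n = ((z_{α/2} + z_β)/C)² + 3.
(1.960 + 1.645) / 0.2237 = 3.605 / 0.2237 = 16.115.
n = 16.115² + 3 = 259.70 + 3 = 262.7.
Round up.

n = 263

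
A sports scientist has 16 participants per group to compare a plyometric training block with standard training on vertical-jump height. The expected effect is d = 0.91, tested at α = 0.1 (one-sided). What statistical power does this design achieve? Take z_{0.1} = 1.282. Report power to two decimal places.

For two equal groups, power = Φ(d·√(n/2) − z_{α}).
d·√(n/2) = 0.91 × √(16/2) = 0.91 × 2.828 = 2.574.
z_β = 2.574 − 1.282 = 1.292.
Power = Φ(1.292) = 0.902.

power ≈ 0.90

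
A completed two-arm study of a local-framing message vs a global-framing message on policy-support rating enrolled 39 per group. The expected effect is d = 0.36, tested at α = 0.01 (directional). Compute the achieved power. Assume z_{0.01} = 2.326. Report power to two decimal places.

For two equal groups, power = Φ(d·√(n/2) − z_{α}).
d·√(n/2) = 0.36 × √(39/2) = 0.36 × 4.416 = 1.590.
z_β = 1.590 − 2.326 = -0.736.
Power = Φ(-0.736) = 0.231.

power ≈ 0.23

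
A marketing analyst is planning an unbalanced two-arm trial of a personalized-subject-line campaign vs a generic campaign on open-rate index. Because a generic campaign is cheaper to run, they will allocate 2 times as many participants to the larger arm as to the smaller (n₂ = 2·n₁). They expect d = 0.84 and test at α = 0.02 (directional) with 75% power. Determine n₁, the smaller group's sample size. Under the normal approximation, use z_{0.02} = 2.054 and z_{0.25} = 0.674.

n₁ = 16

With allocation ratio k = n₂/n₁ = 2, Var(x̄₁−x̄₂) = σ²(1/n₁ + 1/(k·n₁)) = σ²·(k+1)/(k·n₁).
So n₁ = (1 + 1/k)·((z_{α} + z_β)/d)² = 1.500 × (2.728/0.84)².
n₁ = 1.500 × 10.55 = 15.8.
Round up: n₁ = 16, giving n₂ = 2 × 16 = 32.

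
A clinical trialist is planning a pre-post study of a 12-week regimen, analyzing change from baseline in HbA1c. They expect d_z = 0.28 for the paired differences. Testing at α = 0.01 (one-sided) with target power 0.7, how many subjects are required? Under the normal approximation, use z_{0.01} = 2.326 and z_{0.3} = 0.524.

n = 104 pairs

For a paired (one-sample on differences) test: n = ((z_{α} + z_β) / d)².
z_{α} + z_β = 2.326 + 0.524 = 2.850.
n = (2.850 / 0.28)² = 10.179² = 103.60.
Round up.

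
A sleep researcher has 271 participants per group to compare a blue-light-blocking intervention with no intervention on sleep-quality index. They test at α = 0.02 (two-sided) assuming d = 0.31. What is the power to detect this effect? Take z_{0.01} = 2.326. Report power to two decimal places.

power ≈ 0.90

For two equal groups, power = Φ(d·√(n/2) − z_{α/2}).
d·√(n/2) = 0.31 × √(271/2) = 0.31 × 11.640 = 3.609.
z_β = 3.609 − 2.326 = 1.283.
Power = Φ(1.283) = 0.900.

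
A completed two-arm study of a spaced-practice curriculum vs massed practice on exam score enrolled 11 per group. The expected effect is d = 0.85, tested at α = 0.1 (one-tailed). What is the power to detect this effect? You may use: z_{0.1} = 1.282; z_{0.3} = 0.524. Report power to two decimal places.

For two equal groups, power = Φ(d·√(n/2) − z_{α}).
d·√(n/2) = 0.85 × √(11/2) = 0.85 × 2.345 = 1.993.
z_β = 1.993 − 1.282 = 0.711.
Power = Φ(0.711) = 0.762.

power ≈ 0.76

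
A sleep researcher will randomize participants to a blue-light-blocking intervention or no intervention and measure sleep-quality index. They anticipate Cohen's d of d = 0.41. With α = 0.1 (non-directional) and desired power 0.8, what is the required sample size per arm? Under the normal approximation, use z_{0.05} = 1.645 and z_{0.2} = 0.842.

n = 74 per group

For two independent groups with equal n: n = 2·((z_{α/2} + z_β) / d)².
z_{α/2} + z_β = 1.645 + 0.842 = 2.487.
n = 2 × (2.487 / 0.41)² = 2 × 6.066² = 2 × 36.79 = 73.6.
Round up to the next whole participant.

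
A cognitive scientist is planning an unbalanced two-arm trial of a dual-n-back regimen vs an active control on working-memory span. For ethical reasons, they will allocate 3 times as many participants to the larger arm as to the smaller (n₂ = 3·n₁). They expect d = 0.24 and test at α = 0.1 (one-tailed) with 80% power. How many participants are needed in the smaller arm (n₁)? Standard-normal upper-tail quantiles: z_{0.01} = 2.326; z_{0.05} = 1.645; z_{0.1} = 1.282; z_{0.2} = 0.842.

n₁ = 105

With allocation ratio k = n₂/n₁ = 3, Var(x̄₁−x̄₂) = σ²(1/n₁ + 1/(k·n₁)) = σ²·(k+1)/(k·n₁).
So n₁ = (1 + 1/k)·((z_{α} + z_β)/d)² = 1.333 × (2.124/0.24)².
n₁ = 1.333 × 78.32 = 104.4.
Round up: n₁ = 105, giving n₂ = 3 × 105 = 315.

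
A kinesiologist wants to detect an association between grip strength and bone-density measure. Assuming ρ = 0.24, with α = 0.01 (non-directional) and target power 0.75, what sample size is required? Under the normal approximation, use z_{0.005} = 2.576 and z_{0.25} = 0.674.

Fisher's z: C = ½·ln((1+r)/(1−r)) = ½·ln(1.6316) = 0.2448.
n = ((z_{α/2} + z_β)/C)² + 3.
(2.576 + 0.674) / 0.2448 = 3.250 / 0.2448 = 13.276.
n = 13.276² + 3 = 176.26 + 3 = 179.3.
Round up.

n = 180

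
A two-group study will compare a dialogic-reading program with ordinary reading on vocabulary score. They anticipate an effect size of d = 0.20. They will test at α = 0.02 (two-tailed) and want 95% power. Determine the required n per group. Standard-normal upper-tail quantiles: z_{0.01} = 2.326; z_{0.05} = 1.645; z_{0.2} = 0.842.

n = 789 per group

For two independent groups with equal n: n = 2·((z_{α/2} + z_β) / d)².
z_{α/2} + z_β = 2.326 + 1.645 = 3.971.
n = 2 × (3.971 / 0.20)² = 2 × 19.855² = 2 × 394.22 = 788.4.
Round up to the next whole participant.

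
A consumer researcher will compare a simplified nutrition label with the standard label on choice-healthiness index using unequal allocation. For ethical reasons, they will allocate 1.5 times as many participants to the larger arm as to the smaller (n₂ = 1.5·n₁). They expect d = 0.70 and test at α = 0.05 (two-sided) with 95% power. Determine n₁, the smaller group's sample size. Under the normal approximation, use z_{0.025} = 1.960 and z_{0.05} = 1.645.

With allocation ratio k = n₂/n₁ = 1.5, Var(x̄₁−x̄₂) = σ²(1/n₁ + 1/(k·n₁)) = σ²·(k+1)/(k·n₁).
So n₁ = (1 + 1/k)·((z_{α/2} + z_β)/d)² = 1.667 × (3.605/0.70)².
n₁ = 1.667 × 26.52 = 44.2.
Round up: n₁ = 45, giving n₂ = ⌈1.5 × 45⌉ = ⌈67.5⌉ = 68.

n₁ = 45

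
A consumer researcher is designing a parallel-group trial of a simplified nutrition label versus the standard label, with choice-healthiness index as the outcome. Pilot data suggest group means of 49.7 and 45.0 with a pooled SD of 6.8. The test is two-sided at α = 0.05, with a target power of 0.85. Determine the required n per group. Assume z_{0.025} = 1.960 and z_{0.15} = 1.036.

n = 38 per group

Cohen's d = |M₁ − M₂| / SD_pooled = |49.7 − 45.0| / 6.8 = 4.7 / 6.8 = 0.691.
For two independent groups with equal n: n = 2·((z_{α/2} + z_β) / d)².
z_{α/2} + z_β = 1.960 + 1.036 = 2.996.
n = 2 × (2.996 / 0.691)² = 2 × 4.336² = 2 × 18.80 = 37.6.
Round up to the next whole participant.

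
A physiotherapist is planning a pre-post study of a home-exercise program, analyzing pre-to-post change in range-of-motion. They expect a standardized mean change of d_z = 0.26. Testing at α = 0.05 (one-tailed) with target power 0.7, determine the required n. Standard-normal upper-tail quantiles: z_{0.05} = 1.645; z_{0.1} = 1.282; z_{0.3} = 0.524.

n = 70 pairs

For a paired (one-sample on differences) test: n = ((z_{α} + z_β) / d)².
z_{α} + z_β = 1.645 + 0.524 = 2.169.
n = (2.169 / 0.26)² = 8.342² = 69.59.
Round up.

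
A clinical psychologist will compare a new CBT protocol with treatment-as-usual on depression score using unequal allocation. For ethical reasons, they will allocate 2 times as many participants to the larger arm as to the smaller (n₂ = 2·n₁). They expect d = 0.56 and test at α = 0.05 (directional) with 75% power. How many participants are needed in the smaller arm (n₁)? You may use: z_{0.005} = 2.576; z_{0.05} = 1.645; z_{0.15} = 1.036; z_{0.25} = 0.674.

With allocation ratio k = n₂/n₁ = 2, Var(x̄₁−x̄₂) = σ²(1/n₁ + 1/(k·n₁)) = σ²·(k+1)/(k·n₁).
So n₁ = (1 + 1/k)·((z_{α} + z_β)/d)² = 1.500 × (2.319/0.56)².
n₁ = 1.500 × 17.15 = 25.7.
Round up: n₁ = 26, giving n₂ = 2 × 26 = 52.

n₁ = 26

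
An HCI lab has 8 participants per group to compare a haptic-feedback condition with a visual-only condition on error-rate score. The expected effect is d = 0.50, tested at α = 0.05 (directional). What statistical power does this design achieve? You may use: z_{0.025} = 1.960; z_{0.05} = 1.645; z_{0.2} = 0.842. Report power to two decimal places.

For two equal groups, power = Φ(d·√(n/2) − z_{α}).
d·√(n/2) = 0.50 × √(8/2) = 0.50 × 2.000 = 1.000.
z_β = 1.000 − 1.645 = -0.645.
Power = Φ(-0.645) = 0.259.

power ≈ 0.26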